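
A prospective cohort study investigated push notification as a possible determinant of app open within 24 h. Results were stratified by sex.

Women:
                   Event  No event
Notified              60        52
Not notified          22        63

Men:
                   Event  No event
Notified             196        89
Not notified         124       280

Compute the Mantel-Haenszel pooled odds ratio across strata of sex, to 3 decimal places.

4.529

OR_MH = Σ(aᵢdᵢ/nᵢ) / Σ(bᵢcᵢ/nᵢ), where nᵢ is the stratum total.
Stratum 1 (Women): n = 197; a·d/n = 60·63/197 = 19.1878; b·c/n = 52·22/197 = 5.8071
Stratum 2 (Men): n = 689; a·d/n = 196·280/689 = 79.6517; b·c/n = 89·124/689 = 16.0174
OR_MH = (19.1878 + 79.6517) / (5.8071 + 16.0174) = 98.8395 / 21.8245 = 4.52883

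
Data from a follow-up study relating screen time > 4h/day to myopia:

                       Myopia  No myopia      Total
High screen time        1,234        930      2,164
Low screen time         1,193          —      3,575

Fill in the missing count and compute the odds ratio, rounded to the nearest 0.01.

The missing cell is in the unexposed row: 3575 − 1193 = 2382.
So a = 1234, b = 930, c = 1193, d = 2382.
OR = (a·d)/(b·c) = (1234 × 2382) / (930 × 1193) = 2939388 / 1109490 = 2.64931

2.65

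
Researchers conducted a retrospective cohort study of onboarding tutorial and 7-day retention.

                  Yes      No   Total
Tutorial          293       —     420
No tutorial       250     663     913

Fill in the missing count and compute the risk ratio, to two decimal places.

2.55

The missing cell is in the exposed row: 420 − 293 = 127.
So a = 293, b = 127, c = 250, d = 663.
RR = [a/(a+b)] / [c/(c+d)] = (293/420) / (250/913) = 0.69762/0.27382 = 2.54770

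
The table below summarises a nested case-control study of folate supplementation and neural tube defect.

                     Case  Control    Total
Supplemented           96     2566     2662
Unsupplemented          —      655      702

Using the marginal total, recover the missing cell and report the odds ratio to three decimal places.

0.521

The missing cell is in the unexposed row: 702 − 655 = 47.
So a = 96, b = 2566, c = 47, d = 655.
OR = (a·d)/(b·c) = (96 × 655) / (2566 × 47) = 62880 / 120602 = 0.52138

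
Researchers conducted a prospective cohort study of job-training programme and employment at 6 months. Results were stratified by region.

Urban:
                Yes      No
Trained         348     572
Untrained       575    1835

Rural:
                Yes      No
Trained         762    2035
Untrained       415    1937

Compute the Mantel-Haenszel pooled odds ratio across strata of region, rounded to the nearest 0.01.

OR_MH = Σ(aᵢdᵢ/nᵢ) / Σ(bᵢcᵢ/nᵢ), where nᵢ is the stratum total.
Stratum 1 (Urban): n = 3330; a·d/n = 348·1835/3330 = 191.7658; b·c/n = 572·575/3330 = 98.7688
Stratum 2 (Rural): n = 5149; a·d/n = 762·1937/5149 = 286.6564; b·c/n = 2035·415/5149 = 164.0173
OR_MH = (191.7658 + 286.6564) / (98.7688 + 164.0173) = 478.4222 / 262.7861 = 1.82058

1.82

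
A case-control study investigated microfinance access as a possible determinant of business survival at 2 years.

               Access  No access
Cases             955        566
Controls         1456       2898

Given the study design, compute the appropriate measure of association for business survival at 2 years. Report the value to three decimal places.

Reading the table with exposure as columns: a = 955 (Access, case), b = 1456 (Access, non-case), c = 566 (No access, case), d = 2898.
This is a case-control study: participants were sampled on outcome status, so risks in the source population cannot be estimated directly — relative risk is not valid here. The odds ratio is the appropriate measure.
OR = (a·d)/(b·c) = (955 × 2898) / (1456 × 566) = 2767590 / 824096 = 3.35833

3.358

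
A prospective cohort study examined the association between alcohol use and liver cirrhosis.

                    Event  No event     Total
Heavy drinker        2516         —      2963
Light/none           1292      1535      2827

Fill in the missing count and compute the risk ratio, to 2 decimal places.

1.86

The missing cell is in the exposed row: 2963 − 2516 = 447.
So a = 2516, b = 447, c = 1292, d = 1535.
RR = [a/(a+b)] / [c/(c+d)] = (2516/2963) / (1292/2827) = 0.84914/0.45702 = 1.85799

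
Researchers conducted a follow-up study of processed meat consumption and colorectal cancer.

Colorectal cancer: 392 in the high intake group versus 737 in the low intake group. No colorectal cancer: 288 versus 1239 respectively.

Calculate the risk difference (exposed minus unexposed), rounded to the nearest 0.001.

0.203

From the description: a = 392, b = 288, c = 737, d = 1239.
Risk in exposed = 392/680 = 0.576471; risk in unexposed = 737/1976 = 0.372976.
Risk difference = 0.576471 − 0.372976 = 0.203495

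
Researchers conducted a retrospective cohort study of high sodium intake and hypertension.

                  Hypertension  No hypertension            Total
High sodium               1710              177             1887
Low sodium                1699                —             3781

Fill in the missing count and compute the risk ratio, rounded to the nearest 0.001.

2.017

The missing cell is in the unexposed row: 3781 − 1699 = 2082.
So a = 1710, b = 177, c = 1699, d = 2082.
RR = [a/(a+b)] / [c/(c+d)] = (1710/1887) / (1699/3781) = 0.90620/0.44935 = 2.01668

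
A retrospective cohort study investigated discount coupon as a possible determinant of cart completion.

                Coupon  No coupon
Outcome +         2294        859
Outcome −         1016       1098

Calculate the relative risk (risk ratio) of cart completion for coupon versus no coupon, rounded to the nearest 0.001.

1.579

Reading the table with exposure as columns: a = 2294 (Coupon, case), b = 1016 (Coupon, non-case), c = 859 (No coupon, case), d = 1098.
Risk in exposed = 2294/3310 = 0.69305; risk in unexposed = 859/1957 = 0.43894.
RR = 0.69305 / 0.43894 = 1.57893
The risk among the exposed is 1.58 times that among the unexposed.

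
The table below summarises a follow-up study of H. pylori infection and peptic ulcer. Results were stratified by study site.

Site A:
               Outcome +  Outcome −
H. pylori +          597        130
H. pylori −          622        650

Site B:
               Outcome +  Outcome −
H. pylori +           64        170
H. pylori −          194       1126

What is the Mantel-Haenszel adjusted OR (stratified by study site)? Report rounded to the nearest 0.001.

3.900

OR_MH = Σ(aᵢdᵢ/nᵢ) / Σ(bᵢcᵢ/nᵢ), where nᵢ is the stratum total.
Stratum 1 (Site A): n = 1999; a·d/n = 597·650/1999 = 194.1221; b·c/n = 130·622/1999 = 40.4502
Stratum 2 (Site B): n = 1554; a·d/n = 64·1126/1554 = 46.3732; b·c/n = 170·194/1554 = 21.2227
OR_MH = (194.1221 + 46.3732) / (40.4502 + 21.2227) = 240.4953 / 61.6729 = 3.89953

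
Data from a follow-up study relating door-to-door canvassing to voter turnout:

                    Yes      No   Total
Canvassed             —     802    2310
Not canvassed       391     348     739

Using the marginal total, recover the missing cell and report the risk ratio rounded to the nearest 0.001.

1.234

The missing cell is in the exposed row: 2310 − 802 = 1508.
So a = 1508, b = 802, c = 391, d = 348.
RR = [a/(a+b)] / [c/(c+d)] = (1508/2310) / (391/739) = 0.65281/0.52909 = 1.23383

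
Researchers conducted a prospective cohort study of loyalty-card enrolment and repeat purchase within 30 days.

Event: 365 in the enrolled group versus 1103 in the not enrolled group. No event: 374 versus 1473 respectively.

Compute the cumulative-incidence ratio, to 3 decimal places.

From the description: a = 365, b = 374, c = 1103, d = 1473.
Risk in exposed = 365/739 = 0.49391; risk in unexposed = 1103/2576 = 0.42818.
RR = 0.49391 / 0.42818 = 1.15350
The risk among the exposed is 1.15 times that among the unexposed.

1.154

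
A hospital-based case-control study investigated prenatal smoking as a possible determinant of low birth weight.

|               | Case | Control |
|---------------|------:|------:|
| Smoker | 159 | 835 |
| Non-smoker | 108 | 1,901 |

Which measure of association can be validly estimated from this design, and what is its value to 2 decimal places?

Cells: a = 159, b = 835, c = 108, d = 1901.
This is a hospital-based case-control study: participants were sampled on outcome status, so risks in the source population cannot be estimated directly — relative risk is not valid here. The odds ratio is the appropriate measure.
OR = (a·d)/(b·c) = (159 × 1901) / (835 × 108) = 302259 / 90180 = 3.35173

3.35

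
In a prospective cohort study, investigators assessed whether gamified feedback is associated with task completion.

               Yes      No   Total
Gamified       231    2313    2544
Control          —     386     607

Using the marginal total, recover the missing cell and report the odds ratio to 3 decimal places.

The missing cell is in the unexposed row: 607 − 386 = 221.
So a = 231, b = 2313, c = 221, d = 386.
OR = (a·d)/(b·c) = (231 × 386) / (2313 × 221) = 89166 / 511173 = 0.17443

0.174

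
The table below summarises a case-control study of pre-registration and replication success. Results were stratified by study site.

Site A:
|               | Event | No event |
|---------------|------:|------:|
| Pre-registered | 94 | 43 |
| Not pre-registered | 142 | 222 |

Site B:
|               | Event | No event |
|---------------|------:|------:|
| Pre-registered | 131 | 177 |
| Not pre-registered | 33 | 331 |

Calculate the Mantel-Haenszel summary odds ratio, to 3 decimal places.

5.085

OR_MH = Σ(aᵢdᵢ/nᵢ) / Σ(bᵢcᵢ/nᵢ), where nᵢ is the stratum total.
Stratum 1 (Site A): n = 501; a·d/n = 94·222/501 = 41.6527; b·c/n = 43·142/501 = 12.1876
Stratum 2 (Site B): n = 672; a·d/n = 131·331/672 = 64.5253; b·c/n = 177·33/672 = 8.6920
OR_MH = (41.6527 + 64.5253) / (12.1876 + 8.6920) = 106.1780 / 20.8796 = 5.08525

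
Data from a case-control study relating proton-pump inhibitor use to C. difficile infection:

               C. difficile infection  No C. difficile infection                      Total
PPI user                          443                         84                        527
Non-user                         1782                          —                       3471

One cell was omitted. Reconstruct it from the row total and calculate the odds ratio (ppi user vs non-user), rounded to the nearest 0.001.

4.999

The missing cell is in the unexposed row: 3471 − 1782 = 1689.
So a = 443, b = 84, c = 1782, d = 1689.
OR = (a·d)/(b·c) = (443 × 1689) / (84 × 1782) = 748227 / 149688 = 4.99858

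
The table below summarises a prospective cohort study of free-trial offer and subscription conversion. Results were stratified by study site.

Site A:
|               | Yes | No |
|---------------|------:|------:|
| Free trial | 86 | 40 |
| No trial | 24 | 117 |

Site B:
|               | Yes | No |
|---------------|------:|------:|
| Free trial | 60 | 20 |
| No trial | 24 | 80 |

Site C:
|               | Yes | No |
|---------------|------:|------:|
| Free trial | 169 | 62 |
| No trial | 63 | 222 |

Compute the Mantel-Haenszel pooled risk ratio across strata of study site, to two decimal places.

RR_MH = Σ(aᵢ·n₀ᵢ/nᵢ) / Σ(cᵢ·n₁ᵢ/nᵢ), with n₁ᵢ = aᵢ+bᵢ (exposed), n₀ᵢ = cᵢ+dᵢ (unexposed), nᵢ = n₁ᵢ+n₀ᵢ.
Stratum 1 (Site A): n₁ = 126, n₀ = 141, n = 267; a·n₀/n = 86·141/267 = 45.4157; c·n₁/n = 24·126/267 = 11.3258
Stratum 2 (Site B): n₁ = 80, n₀ = 104, n = 184; a·n₀/n = 60·104/184 = 33.9130; c·n₁/n = 24·80/184 = 10.4348
Stratum 3 (Site C): n₁ = 231, n₀ = 285, n = 516; a·n₀/n = 169·285/516 = 93.3430; c·n₁/n = 63·231/516 = 28.2035
RR_MH = (45.4157 + 33.9130 + 93.3430) / (11.3258 + 10.4348 + 28.2035) = 172.6718 / 49.9641 = 3.45592

3.46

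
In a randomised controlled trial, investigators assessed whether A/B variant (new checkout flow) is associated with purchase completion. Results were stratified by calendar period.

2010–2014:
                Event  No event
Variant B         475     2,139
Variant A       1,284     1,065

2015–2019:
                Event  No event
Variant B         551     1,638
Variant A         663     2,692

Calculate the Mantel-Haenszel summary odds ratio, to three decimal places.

OR_MH = Σ(aᵢdᵢ/nᵢ) / Σ(bᵢcᵢ/nᵢ), where nᵢ is the stratum total.
Stratum 1 (2010–2014): n = 4963; a·d/n = 475·1065/4963 = 101.9293; b·c/n = 2139·1284/4963 = 553.3903
Stratum 2 (2015–2019): n = 5544; a·d/n = 551·2692/5544 = 267.5491; b·c/n = 1638·663/5544 = 195.8864
OR_MH = (101.9293 + 267.5491) / (553.3903 + 195.8864) = 369.4783 / 749.2767 = 0.49311

0.493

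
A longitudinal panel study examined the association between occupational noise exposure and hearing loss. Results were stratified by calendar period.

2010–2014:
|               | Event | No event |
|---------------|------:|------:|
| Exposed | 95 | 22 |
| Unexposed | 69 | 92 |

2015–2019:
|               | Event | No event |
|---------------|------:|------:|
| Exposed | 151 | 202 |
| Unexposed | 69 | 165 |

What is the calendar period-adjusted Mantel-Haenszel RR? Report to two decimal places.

1.63

RR_MH = Σ(aᵢ·n₀ᵢ/nᵢ) / Σ(cᵢ·n₁ᵢ/nᵢ), with n₁ᵢ = aᵢ+bᵢ (exposed), n₀ᵢ = cᵢ+dᵢ (unexposed), nᵢ = n₁ᵢ+n₀ᵢ.
Stratum 1 (2010–2014): n₁ = 117, n₀ = 161, n = 278; a·n₀/n = 95·161/278 = 55.0180; c·n₁/n = 69·117/278 = 29.0396
Stratum 2 (2015–2019): n₁ = 353, n₀ = 234, n = 587; a·n₀/n = 151·234/587 = 60.1942; c·n₁/n = 69·353/587 = 41.4940
RR_MH = (55.0180 + 60.1942) / (29.0396 + 41.4940) = 115.2122 / 70.5336 = 1.63344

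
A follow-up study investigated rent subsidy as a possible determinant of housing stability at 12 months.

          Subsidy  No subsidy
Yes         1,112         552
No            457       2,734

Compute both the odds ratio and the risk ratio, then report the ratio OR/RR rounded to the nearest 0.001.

2.857

Reading the table with exposure as columns: a = 1112 (Subsidy, case), b = 457 (Subsidy, non-case), c = 552 (No subsidy, case), d = 2734.
OR = (1112·2734)/(457·552) = 3040208/252264 = 12.05169
Risk in exposed = 1112/1569 = 0.70873; risk in unexposed = 552/3286 = 0.16799; RR = 4.21901
OR/RR = 12.05169 / 4.21901 = 2.85652
The outcome is not rare, so the OR lies further from 1 than the RR.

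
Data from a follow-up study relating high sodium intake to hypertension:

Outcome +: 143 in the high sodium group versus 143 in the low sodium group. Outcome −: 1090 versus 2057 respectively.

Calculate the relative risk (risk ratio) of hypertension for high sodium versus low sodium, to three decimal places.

1.784

From the description: a = 143, b = 1090, c = 143, d = 2057.
Risk in exposed = 143/1233 = 0.11598; risk in unexposed = 143/2200 = 0.06500.
RR = 0.11598 / 0.06500 = 1.78427
The risk among the exposed is 1.78 times that among the unexposed.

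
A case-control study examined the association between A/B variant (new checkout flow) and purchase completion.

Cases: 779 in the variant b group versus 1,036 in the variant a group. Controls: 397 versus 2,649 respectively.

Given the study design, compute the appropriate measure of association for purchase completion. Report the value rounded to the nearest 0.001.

From the description: a = 779, b = 397, c = 1036, d = 2649.
This is a case-control study: participants were sampled on outcome status, so risks in the source population cannot be estimated directly — relative risk is not valid here. The odds ratio is the appropriate measure.
OR = (a·d)/(b·c) = (779 × 2649) / (397 × 1036) = 2063571 / 411292 = 5.01729

5.017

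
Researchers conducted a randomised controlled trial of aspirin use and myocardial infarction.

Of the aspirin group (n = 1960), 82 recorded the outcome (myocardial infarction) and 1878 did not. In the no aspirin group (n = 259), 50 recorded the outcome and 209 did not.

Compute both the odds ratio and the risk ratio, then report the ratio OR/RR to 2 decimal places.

0.84

From the description: a = 82, b = 1878, c = 50, d = 209.
OR = (82·209)/(1878·50) = 17138/93900 = 0.18251
Risk in exposed = 82/1960 = 0.04184; risk in unexposed = 50/259 = 0.19305; RR = 0.21671
OR/RR = 0.18251 / 0.21671 = 0.84218
The outcome is not rare, so the OR lies further from 1 than the RR.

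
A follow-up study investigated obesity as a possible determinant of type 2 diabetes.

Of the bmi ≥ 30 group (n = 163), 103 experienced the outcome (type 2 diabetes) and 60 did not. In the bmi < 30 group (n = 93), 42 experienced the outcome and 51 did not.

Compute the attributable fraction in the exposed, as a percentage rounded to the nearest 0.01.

From the description: a = 103, b = 60, c = 42, d = 51.
Risk in exposed = 103/163 = 0.63190; risk in unexposed = 42/93 = 0.45161.
RR = 0.63190/0.45161 = 1.39921
AR% = (RR − 1)/RR × 100 = (1.39921 − 1)/1.39921 × 100 = 28.5312%

28.53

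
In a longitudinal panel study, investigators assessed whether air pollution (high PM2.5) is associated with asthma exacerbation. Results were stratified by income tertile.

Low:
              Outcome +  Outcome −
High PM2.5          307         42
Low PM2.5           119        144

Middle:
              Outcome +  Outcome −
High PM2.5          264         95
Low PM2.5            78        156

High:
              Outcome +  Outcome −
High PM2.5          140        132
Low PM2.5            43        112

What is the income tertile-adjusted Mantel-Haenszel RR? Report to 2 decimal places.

2.01

RR_MH = Σ(aᵢ·n₀ᵢ/nᵢ) / Σ(cᵢ·n₁ᵢ/nᵢ), with n₁ᵢ = aᵢ+bᵢ (exposed), n₀ᵢ = cᵢ+dᵢ (unexposed), nᵢ = n₁ᵢ+n₀ᵢ.
Stratum 1 (Low): n₁ = 349, n₀ = 263, n = 612; a·n₀/n = 307·263/612 = 131.9297; c·n₁/n = 119·349/612 = 67.8611
Stratum 2 (Middle): n₁ = 359, n₀ = 234, n = 593; a·n₀/n = 264·234/593 = 104.1754; c·n₁/n = 78·359/593 = 47.2209
Stratum 3 (High): n₁ = 272, n₀ = 155, n = 427; a·n₀/n = 140·155/427 = 50.8197; c·n₁/n = 43·272/427 = 27.3911
RR_MH = (131.9297 + 104.1754 + 50.8197) / (67.8611 + 47.2209 + 27.3911) = 286.9248 / 142.4731 = 2.01389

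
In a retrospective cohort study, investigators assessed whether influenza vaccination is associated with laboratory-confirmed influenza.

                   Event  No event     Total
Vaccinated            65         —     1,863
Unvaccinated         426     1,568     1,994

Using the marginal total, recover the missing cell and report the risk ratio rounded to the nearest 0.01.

0.16

The missing cell is in the exposed row: 1863 − 65 = 1798.
So a = 65, b = 1798, c = 426, d = 1568.
RR = [a/(a+b)] / [c/(c+d)] = (65/1863) / (426/1994) = 0.03489/0.21364 = 0.16331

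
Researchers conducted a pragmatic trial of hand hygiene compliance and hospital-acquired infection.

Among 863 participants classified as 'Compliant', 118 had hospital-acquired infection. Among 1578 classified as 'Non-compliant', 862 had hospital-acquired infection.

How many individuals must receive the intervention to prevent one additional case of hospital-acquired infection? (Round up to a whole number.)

3

Risk in treated group = 118/863 = 0.13673; risk in control = 862/1578 = 0.54626.
Absolute risk reduction = 0.54626 − 0.13673 = 0.40953
NNT = 1 / ARR = 1 / 0.40953 = 2.442 → round up → 3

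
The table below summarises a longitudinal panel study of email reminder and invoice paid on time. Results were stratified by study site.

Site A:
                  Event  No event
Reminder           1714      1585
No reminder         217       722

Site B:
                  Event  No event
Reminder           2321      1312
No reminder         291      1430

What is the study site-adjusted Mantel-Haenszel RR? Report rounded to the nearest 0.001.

3.073

RR_MH = Σ(aᵢ·n₀ᵢ/nᵢ) / Σ(cᵢ·n₁ᵢ/nᵢ), with n₁ᵢ = aᵢ+bᵢ (exposed), n₀ᵢ = cᵢ+dᵢ (unexposed), nᵢ = n₁ᵢ+n₀ᵢ.
Stratum 1 (Site A): n₁ = 3299, n₀ = 939, n = 4238; a·n₀/n = 1714·939/4238 = 379.7655; c·n₁/n = 217·3299/4238 = 168.9200
Stratum 2 (Site B): n₁ = 3633, n₀ = 1721, n = 5354; a·n₀/n = 2321·1721/5354 = 746.0667; c·n₁/n = 291·3633/5354 = 197.4604
RR_MH = (379.7655 + 746.0667) / (168.9200 + 197.4604) = 1125.8321 / 366.3804 = 3.07285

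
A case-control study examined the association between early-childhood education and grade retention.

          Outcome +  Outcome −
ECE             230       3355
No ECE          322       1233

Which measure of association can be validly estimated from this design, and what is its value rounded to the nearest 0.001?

Cells: a = 230, b = 3355, c = 322, d = 1233.
This is a case-control study: participants were sampled on outcome status, so risks in the source population cannot be estimated directly — relative risk is not valid here. The odds ratio is the appropriate measure.
OR = (a·d)/(b·c) = (230 × 1233) / (3355 × 322) = 283590 / 1080310 = 0.26251

0.263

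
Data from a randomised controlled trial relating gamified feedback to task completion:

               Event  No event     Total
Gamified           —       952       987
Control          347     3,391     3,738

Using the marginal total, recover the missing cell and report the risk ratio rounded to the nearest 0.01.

0.38

The missing cell is in the exposed row: 987 − 952 = 35.
So a = 35, b = 952, c = 347, d = 3391.
RR = [a/(a+b)] / [c/(c+d)] = (35/987) / (347/3738) = 0.03546/0.09283 = 0.38200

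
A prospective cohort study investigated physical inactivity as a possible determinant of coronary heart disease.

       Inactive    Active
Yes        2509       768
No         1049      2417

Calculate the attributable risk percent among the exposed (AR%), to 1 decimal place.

Reading the table with exposure as columns: a = 2509 (Inactive, case), b = 1049 (Inactive, non-case), c = 768 (Active, case), d = 2417.
Risk in exposed = 2509/3558 = 0.70517; risk in unexposed = 768/3185 = 0.24113.
RR = 0.70517/0.24113 = 2.92444
AR% = (RR − 1)/RR × 100 = (2.92444 − 1)/2.92444 × 100 = 65.8054%

65.8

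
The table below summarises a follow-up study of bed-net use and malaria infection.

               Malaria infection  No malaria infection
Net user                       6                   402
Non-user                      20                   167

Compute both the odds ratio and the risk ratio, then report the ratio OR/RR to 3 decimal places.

Cells: a = 6, b = 402, c = 20, d = 167.
OR = (6·167)/(402·20) = 1002/8040 = 0.12463
Risk in exposed = 6/408 = 0.01471; risk in unexposed = 20/187 = 0.10695; RR = 0.13750
OR/RR = 0.12463 / 0.13750 = 0.90638
The outcome is not rare, so the OR lies further from 1 than the RR.

0.906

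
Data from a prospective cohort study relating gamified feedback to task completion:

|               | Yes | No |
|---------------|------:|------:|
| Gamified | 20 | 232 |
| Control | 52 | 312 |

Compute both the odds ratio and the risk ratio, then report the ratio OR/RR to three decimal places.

0.931

Cells: a = 20, b = 232, c = 52, d = 312.
OR = (20·312)/(232·52) = 6240/12064 = 0.51724
Risk in exposed = 20/252 = 0.07937; risk in unexposed = 52/364 = 0.14286; RR = 0.55556
OR/RR = 0.51724 / 0.55556 = 0.93103
The outcome is not rare, so the OR lies further from 1 than the RR.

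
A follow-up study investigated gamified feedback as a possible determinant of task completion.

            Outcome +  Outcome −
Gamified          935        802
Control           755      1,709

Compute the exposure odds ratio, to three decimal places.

Cells: a = 935, b = 802, c = 755, d = 1709.
OR = (a·d)/(b·c) = (935 × 1709) / (802 × 755) = 1597915 / 605510 = 2.63896
The odds of task completion are about 2.64 times as high in the gamified group.

2.639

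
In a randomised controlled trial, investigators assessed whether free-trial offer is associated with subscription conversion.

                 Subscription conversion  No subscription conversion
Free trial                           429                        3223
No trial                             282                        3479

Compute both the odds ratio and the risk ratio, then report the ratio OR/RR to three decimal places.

1.048

Cells: a = 429, b = 3223, c = 282, d = 3479.
OR = (429·3479)/(3223·282) = 1492491/908886 = 1.64211
Risk in exposed = 429/3652 = 0.11747; risk in unexposed = 282/3761 = 0.07498; RR = 1.56668
OR/RR = 1.64211 / 1.56668 = 1.04815
The outcome is not rare, so the OR lies further from 1 than the RR.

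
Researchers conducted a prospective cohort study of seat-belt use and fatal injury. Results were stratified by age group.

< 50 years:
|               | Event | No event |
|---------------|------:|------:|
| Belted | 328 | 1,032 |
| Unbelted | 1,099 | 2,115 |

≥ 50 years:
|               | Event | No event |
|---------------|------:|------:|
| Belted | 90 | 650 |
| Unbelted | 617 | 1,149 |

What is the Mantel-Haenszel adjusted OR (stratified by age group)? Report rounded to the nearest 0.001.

OR_MH = Σ(aᵢdᵢ/nᵢ) / Σ(bᵢcᵢ/nᵢ), where nᵢ is the stratum total.
Stratum 1 (< 50 years): n = 4574; a·d/n = 328·2115/4574 = 151.6659; b·c/n = 1032·1099/4574 = 247.9598
Stratum 2 (≥ 50 years): n = 2506; a·d/n = 90·1149/2506 = 41.2650; b·c/n = 650·617/2506 = 160.0359
OR_MH = (151.6659 + 41.2650) / (247.9598 + 160.0359) = 192.9309 / 407.9957 = 0.47287

0.473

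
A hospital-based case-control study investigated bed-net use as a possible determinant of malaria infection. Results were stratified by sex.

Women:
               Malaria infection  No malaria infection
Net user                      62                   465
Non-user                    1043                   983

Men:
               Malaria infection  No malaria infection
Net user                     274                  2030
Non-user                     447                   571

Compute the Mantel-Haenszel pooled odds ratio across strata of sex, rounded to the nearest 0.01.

OR_MH = Σ(aᵢdᵢ/nᵢ) / Σ(bᵢcᵢ/nᵢ), where nᵢ is the stratum total.
Stratum 1 (Women): n = 2553; a·d/n = 62·983/2553 = 23.8723; b·c/n = 465·1043/2553 = 189.9706
Stratum 2 (Men): n = 3322; a·d/n = 274·571/3322 = 47.0963; b·c/n = 2030·447/3322 = 273.1517
OR_MH = (23.8723 + 47.0963) / (189.9706 + 273.1517) = 70.9686 / 463.1223 = 0.15324

0.15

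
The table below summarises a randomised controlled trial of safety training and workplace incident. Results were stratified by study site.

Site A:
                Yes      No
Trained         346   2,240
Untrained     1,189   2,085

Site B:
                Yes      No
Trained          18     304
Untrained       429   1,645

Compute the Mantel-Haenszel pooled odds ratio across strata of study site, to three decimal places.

OR_MH = Σ(aᵢdᵢ/nᵢ) / Σ(bᵢcᵢ/nᵢ), where nᵢ is the stratum total.
Stratum 1 (Site A): n = 5860; a·d/n = 346·2085/5860 = 123.1075; b·c/n = 2240·1189/5860 = 454.4983
Stratum 2 (Site B): n = 2396; a·d/n = 18·1645/2396 = 12.3581; b·c/n = 304·429/2396 = 54.4307
OR_MH = (123.1075 + 12.3581) / (454.4983 + 54.4307) = 135.4656 / 508.9290 = 0.26618

0.266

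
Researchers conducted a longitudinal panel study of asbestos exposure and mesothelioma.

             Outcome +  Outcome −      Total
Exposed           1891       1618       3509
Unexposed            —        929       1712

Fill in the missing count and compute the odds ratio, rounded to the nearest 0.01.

1.39

The missing cell is in the unexposed row: 1712 − 929 = 783.
So a = 1891, b = 1618, c = 783, d = 929.
OR = (a·d)/(b·c) = (1891 × 929) / (1618 × 783) = 1756739 / 1266894 = 1.38665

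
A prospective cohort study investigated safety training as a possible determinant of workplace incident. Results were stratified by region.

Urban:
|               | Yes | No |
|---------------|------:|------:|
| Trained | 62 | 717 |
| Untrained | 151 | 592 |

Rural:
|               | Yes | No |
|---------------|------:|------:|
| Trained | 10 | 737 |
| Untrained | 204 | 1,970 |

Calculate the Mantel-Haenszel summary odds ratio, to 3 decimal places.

OR_MH = Σ(aᵢdᵢ/nᵢ) / Σ(bᵢcᵢ/nᵢ), where nᵢ is the stratum total.
Stratum 1 (Urban): n = 1522; a·d/n = 62·592/1522 = 24.1156; b·c/n = 717·151/1522 = 71.1347
Stratum 2 (Rural): n = 2921; a·d/n = 10·1970/2921 = 6.7443; b·c/n = 737·204/2921 = 51.4714
OR_MH = (24.1156 + 6.7443) / (71.1347 + 51.4714) = 30.8599 / 122.6061 = 0.25170

0.252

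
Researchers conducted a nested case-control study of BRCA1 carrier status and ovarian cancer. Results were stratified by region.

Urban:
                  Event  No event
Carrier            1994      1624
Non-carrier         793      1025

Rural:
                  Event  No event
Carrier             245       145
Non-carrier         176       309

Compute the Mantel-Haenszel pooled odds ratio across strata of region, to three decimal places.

OR_MH = Σ(aᵢdᵢ/nᵢ) / Σ(bᵢcᵢ/nᵢ), where nᵢ is the stratum total.
Stratum 1 (Urban): n = 5436; a·d/n = 1994·1025/5436 = 375.9842; b·c/n = 1624·793/5436 = 236.9080
Stratum 2 (Rural): n = 875; a·d/n = 245·309/875 = 86.5200; b·c/n = 145·176/875 = 29.1657
OR_MH = (375.9842 + 86.5200) / (236.9080 + 29.1657) = 462.5042 / 266.0737 = 1.73826

1.738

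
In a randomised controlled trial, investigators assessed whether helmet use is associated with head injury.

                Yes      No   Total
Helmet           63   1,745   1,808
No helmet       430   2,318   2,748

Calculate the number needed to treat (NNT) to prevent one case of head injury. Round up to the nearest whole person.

Risk in treated group = 63/1808 = 0.03485; risk in control = 430/2748 = 0.15648.
Absolute risk reduction = 0.15648 − 0.03485 = 0.12163
NNT = 1 / ARR = 1 / 0.12163 = 8.222 → round up → 9

9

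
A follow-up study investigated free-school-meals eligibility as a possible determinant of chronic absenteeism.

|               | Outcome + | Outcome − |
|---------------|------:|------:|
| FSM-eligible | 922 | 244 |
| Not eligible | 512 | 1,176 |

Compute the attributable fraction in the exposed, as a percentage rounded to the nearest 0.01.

61.64

Cells: a = 922, b = 244, c = 512, d = 1176.
Risk in exposed = 922/1166 = 0.79074; risk in unexposed = 512/1688 = 0.30332.
RR = 0.79074/0.30332 = 2.60696
AR% = (RR − 1)/RR × 100 = (2.60696 − 1)/2.60696 × 100 = 61.6412%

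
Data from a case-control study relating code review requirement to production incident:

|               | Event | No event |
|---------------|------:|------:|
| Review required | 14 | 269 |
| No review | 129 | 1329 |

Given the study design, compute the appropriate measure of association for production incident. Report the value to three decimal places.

Cells: a = 14, b = 269, c = 129, d = 1329.
This is a case-control study: participants were sampled on outcome status, so risks in the source population cannot be estimated directly — relative risk is not valid here. The odds ratio is the appropriate measure.
OR = (a·d)/(b·c) = (14 × 1329) / (269 × 129) = 18606 / 34701 = 0.53618

0.536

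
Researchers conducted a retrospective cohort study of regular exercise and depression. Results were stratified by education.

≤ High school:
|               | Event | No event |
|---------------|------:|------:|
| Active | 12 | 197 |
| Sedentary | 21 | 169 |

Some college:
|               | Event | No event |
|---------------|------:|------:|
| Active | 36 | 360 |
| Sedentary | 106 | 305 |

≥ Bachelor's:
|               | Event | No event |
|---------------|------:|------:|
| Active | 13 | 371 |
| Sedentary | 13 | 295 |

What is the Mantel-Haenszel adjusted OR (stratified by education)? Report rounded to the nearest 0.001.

OR_MH = Σ(aᵢdᵢ/nᵢ) / Σ(bᵢcᵢ/nᵢ), where nᵢ is the stratum total.
Stratum 1 (≤ High school): n = 399; a·d/n = 12·169/399 = 5.0827; b·c/n = 197·21/399 = 10.3684
Stratum 2 (Some college): n = 807; a·d/n = 36·305/807 = 13.6059; b·c/n = 360·106/807 = 47.2862
Stratum 3 (≥ Bachelor's): n = 692; a·d/n = 13·295/692 = 5.5419; b·c/n = 371·13/692 = 6.9697
OR_MH = (5.0827 + 13.6059 + 5.5419) / (10.3684 + 47.2862 + 6.9697) = 24.2306 / 64.6243 = 0.37494

0.375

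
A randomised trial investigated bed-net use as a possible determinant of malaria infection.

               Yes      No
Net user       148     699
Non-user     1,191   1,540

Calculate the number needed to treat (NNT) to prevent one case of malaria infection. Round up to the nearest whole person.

Risk in treated group = 148/847 = 0.17473; risk in control = 1191/2731 = 0.43610.
Absolute risk reduction = 0.43610 − 0.17473 = 0.26137
NNT = 1 / ARR = 1 / 0.26137 = 3.826 → round up → 4

4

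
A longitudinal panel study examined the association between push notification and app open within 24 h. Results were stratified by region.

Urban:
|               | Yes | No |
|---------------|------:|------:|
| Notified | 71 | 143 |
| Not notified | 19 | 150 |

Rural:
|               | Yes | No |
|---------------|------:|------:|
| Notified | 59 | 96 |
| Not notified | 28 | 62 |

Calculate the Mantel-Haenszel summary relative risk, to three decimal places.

RR_MH = Σ(aᵢ·n₀ᵢ/nᵢ) / Σ(cᵢ·n₁ᵢ/nᵢ), with n₁ᵢ = aᵢ+bᵢ (exposed), n₀ᵢ = cᵢ+dᵢ (unexposed), nᵢ = n₁ᵢ+n₀ᵢ.
Stratum 1 (Urban): n₁ = 214, n₀ = 169, n = 383; a·n₀/n = 71·169/383 = 31.3290; c·n₁/n = 19·214/383 = 10.6162
Stratum 2 (Rural): n₁ = 155, n₀ = 90, n = 245; a·n₀/n = 59·90/245 = 21.6735; c·n₁/n = 28·155/245 = 17.7143
RR_MH = (31.3290 + 21.6735) / (10.6162 + 17.7143) = 53.0025 / 28.3305 = 1.87086

1.871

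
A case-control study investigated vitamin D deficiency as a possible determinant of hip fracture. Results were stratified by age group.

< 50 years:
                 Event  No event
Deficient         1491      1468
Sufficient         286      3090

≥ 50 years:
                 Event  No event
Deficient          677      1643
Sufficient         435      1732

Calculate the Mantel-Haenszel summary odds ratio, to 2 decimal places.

4.38

OR_MH = Σ(aᵢdᵢ/nᵢ) / Σ(bᵢcᵢ/nᵢ), where nᵢ is the stratum total.
Stratum 1 (< 50 years): n = 6335; a·d/n = 1491·3090/6335 = 727.2597; b·c/n = 1468·286/6335 = 66.2743
Stratum 2 (≥ 50 years): n = 4487; a·d/n = 677·1732/4487 = 261.3247; b·c/n = 1643·435/4487 = 159.2835
OR_MH = (727.2597 + 261.3247) / (66.2743 + 159.2835) = 988.5844 / 225.5578 = 4.38284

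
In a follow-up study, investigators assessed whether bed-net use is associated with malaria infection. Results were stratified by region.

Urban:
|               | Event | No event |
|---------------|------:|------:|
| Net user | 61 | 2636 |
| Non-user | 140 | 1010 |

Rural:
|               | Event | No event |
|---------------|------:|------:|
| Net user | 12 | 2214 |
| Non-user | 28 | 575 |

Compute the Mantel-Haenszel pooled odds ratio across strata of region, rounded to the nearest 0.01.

OR_MH = Σ(aᵢdᵢ/nᵢ) / Σ(bᵢcᵢ/nᵢ), where nᵢ is the stratum total.
Stratum 1 (Urban): n = 3847; a·d/n = 61·1010/3847 = 16.0151; b·c/n = 2636·140/3847 = 95.9293
Stratum 2 (Rural): n = 2829; a·d/n = 12·575/2829 = 2.4390; b·c/n = 2214·28/2829 = 21.9130
OR_MH = (16.0151 + 2.4390) / (95.9293 + 21.9130) = 18.4541 / 117.8423 = 0.15660

0.16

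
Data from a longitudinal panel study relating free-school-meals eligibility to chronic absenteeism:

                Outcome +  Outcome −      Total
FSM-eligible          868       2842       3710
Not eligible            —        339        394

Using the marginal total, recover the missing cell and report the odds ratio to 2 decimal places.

1.88

The missing cell is in the unexposed row: 394 − 339 = 55.
So a = 868, b = 2842, c = 55, d = 339.
OR = (a·d)/(b·c) = (868 × 339) / (2842 × 55) = 294252 / 156310 = 1.88249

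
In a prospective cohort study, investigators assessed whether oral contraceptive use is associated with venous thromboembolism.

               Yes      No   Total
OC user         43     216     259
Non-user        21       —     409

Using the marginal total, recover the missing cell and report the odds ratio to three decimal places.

The missing cell is in the unexposed row: 409 − 21 = 388.
So a = 43, b = 216, c = 21, d = 388.
OR = (a·d)/(b·c) = (43 × 388) / (216 × 21) = 16684 / 4536 = 3.67813

3.678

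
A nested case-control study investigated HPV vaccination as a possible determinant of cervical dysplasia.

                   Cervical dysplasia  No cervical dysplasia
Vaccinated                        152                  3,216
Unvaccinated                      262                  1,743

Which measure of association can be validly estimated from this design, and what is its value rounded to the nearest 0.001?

0.314

Cells: a = 152, b = 3216, c = 262, d = 1743.
This is a nested case-control study: participants were sampled on outcome status, so risks in the source population cannot be estimated directly — relative risk is not valid here. The odds ratio is the appropriate measure.
OR = (a·d)/(b·c) = (152 × 1743) / (3216 × 262) = 264936 / 842592 = 0.31443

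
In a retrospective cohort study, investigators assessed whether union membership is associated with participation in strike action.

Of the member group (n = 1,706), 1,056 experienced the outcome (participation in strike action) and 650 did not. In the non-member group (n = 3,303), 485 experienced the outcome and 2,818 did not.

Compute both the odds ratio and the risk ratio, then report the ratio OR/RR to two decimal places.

2.24

From the description: a = 1056, b = 650, c = 485, d = 2818.
OR = (1056·2818)/(650·485) = 2975808/315250 = 9.43952
Risk in exposed = 1056/1706 = 0.61899; risk in unexposed = 485/3303 = 0.14684; RR = 4.21553
OR/RR = 9.43952 / 4.21553 = 2.23923
The outcome is not rare, so the OR lies further from 1 than the RR.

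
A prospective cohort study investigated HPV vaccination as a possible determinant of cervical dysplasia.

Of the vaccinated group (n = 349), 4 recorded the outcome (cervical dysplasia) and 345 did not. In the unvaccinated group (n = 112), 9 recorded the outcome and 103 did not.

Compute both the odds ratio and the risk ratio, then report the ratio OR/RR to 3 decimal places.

0.930

From the description: a = 4, b = 345, c = 9, d = 103.
OR = (4·103)/(345·9) = 412/3105 = 0.13269
Risk in exposed = 4/349 = 0.01146; risk in unexposed = 9/112 = 0.08036; RR = 0.14263
OR/RR = 0.13269 / 0.14263 = 0.93031
The outcome is rare in both groups, so OR ≈ RR (ratio near 1).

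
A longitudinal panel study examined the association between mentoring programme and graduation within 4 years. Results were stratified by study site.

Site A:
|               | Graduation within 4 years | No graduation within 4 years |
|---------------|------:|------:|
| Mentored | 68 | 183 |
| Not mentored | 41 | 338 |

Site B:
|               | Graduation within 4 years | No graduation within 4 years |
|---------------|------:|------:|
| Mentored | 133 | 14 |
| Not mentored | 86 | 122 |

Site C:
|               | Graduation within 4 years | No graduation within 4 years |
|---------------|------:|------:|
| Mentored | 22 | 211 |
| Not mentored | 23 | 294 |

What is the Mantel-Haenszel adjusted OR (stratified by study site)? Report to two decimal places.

3.89

OR_MH = Σ(aᵢdᵢ/nᵢ) / Σ(bᵢcᵢ/nᵢ), where nᵢ is the stratum total.
Stratum 1 (Site A): n = 630; a·d/n = 68·338/630 = 36.4825; b·c/n = 183·41/630 = 11.9095
Stratum 2 (Site B): n = 355; a·d/n = 133·122/355 = 45.7070; b·c/n = 14·86/355 = 3.3915
Stratum 3 (Site C): n = 550; a·d/n = 22·294/550 = 11.7600; b·c/n = 211·23/550 = 8.8236
OR_MH = (36.4825 + 45.7070 + 11.7600) / (11.9095 + 3.3915 + 8.8236) = 93.9496 / 24.1247 = 3.89433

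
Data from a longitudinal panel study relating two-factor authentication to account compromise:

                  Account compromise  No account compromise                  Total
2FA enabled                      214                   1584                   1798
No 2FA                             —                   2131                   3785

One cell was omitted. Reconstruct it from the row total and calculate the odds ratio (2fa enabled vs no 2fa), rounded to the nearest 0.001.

The missing cell is in the unexposed row: 3785 − 2131 = 1654.
So a = 214, b = 1584, c = 1654, d = 2131.
OR = (a·d)/(b·c) = (214 × 2131) / (1584 × 1654) = 456034 / 2619936 = 0.17406

0.174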